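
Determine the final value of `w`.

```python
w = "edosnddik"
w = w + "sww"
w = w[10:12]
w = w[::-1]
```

+ 'sww' → 'edosnddiksww'
slice [10:12] → 'ww'
reverse → 'ww'

'ww'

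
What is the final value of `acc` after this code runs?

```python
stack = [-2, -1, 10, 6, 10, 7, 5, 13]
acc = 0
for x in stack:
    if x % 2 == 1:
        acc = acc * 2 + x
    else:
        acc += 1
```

x=-2: not odd, acc = 0+1 = 1
x=-1: odd, acc = 1*2+(-1) = 1
x=10: not odd, acc = 1+1 = 2
x=6: not odd, acc = 2+1 = 3
x=10: not odd, acc = 3+1 = 4
x=7: odd, acc = 4*2+7 = 15
x=5: odd, acc = 15*2+5 = 35
x=13: odd, acc = 35*2+13 = 83

83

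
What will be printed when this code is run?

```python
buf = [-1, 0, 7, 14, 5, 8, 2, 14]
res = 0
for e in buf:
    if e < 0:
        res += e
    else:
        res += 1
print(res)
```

e=-1: <0, res = 0+(-1) = -1
e=0: not <0, res = (-1)+1 = 0
e=7: not <0, res = 0+1 = 1
e=14: not <0, res = 1+1 = 2
e=5: not <0, res = 2+1 = 3
e=8: not <0, res = 3+1 = 4
e=2: not <0, res = 4+1 = 5
e=14: not <0, res = 5+1 = 6

6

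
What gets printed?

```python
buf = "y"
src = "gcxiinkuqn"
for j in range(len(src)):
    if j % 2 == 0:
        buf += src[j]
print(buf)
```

ygxikq

j=0: add 'g' → 'yg'
j=1: skip
j=2: add 'x' → 'ygx'
j=3: skip
j=4: add 'i' → 'ygxi'
j=5: skip
j=6: add 'k' → 'ygxik'
j=7: skip
j=8: add 'q' → 'ygxikq'
j=9: skip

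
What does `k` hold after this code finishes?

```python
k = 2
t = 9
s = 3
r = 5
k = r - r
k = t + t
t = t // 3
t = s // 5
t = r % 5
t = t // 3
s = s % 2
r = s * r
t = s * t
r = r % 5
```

18

k = 5-5 = 0
k = 9+9 = 18
t = 9//3 = 3
t = 3//5 = 0
t = 5%5 = 0
t = 0//3 = 0
s = 3%2 = 1
r = 1*5 = 5
t = 1*0 = 0
r = 5%5 = 0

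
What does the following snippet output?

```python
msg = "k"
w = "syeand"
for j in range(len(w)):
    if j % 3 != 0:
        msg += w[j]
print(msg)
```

j=0: skip
j=1: add 'y' → 'ky'
j=2: add 'e' → 'kye'
j=3: skip
j=4: add 'n' → 'kyen'
j=5: add 'd' → 'kyend'

kyend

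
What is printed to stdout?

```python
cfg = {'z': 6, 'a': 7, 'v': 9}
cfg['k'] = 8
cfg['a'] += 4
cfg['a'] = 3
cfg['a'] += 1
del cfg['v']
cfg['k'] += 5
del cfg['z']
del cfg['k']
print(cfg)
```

cfg['k'] = 8 → {'z': 6, 'a': 7, 'v': 9, 'k': 8}
cfg['a'] = 7+4 = 11 → {'z': 6, 'a': 11, 'v': 9, 'k': 8}
cfg['a'] = 3 → {'z': 6, 'a': 3, 'v': 9, 'k': 8}
cfg['a'] = 3+1 = 4 → {'z': 6, 'a': 4, 'v': 9, 'k': 8}
del 'v' → {'z': 6, 'a': 4, 'k': 8}
cfg['k'] = 8+5 = 13 → {'z': 6, 'a': 4, 'k': 13}
del 'z' → {'a': 4, 'k': 13}
del 'k' → {'a': 4}

{'a': 4}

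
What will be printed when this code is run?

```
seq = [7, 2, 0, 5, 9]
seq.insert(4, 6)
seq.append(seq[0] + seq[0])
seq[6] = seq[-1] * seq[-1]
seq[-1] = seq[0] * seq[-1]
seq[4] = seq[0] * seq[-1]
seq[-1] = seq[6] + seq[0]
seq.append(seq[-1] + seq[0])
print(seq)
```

insert 6 at 4 → [7, 2, 0, 5, 6, 9]
append seq[0]+seq[0] = 7+7 = 14 → [7, 2, 0, 5, 6, 9, 14]
seq[6] = seq[-1]*seq[-1] = 14*14 = 196 → [7, 2, 0, 5, 6, 9, 196]
seq[-1] = seq[0]*seq[-1] = 7*196 = 1372 → [7, 2, 0, 5, 6, 9, 1372]
seq[4] = seq[0]*seq[-1] = 7*1372 = 9604 → [7, 2, 0, 5, 9604, 9, 1372]
seq[-1] = seq[6]+seq[0] = 1372+7 = 1379 → [7, 2, 0, 5, 9604, 9, 1379]
append seq[-1]+seq[0] = 1379+7 = 1386 → [7, 2, 0, 5, 9604, 9, 1379, 1386]

[7, 2, 0, 5, 9604, 9, 1379, 1386]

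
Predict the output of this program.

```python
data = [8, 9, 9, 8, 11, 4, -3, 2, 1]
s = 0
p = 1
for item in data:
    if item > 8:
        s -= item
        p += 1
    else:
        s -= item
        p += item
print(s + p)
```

-25

item=8: not >8, s = 0-8 = -8; p=9
item=9: >8, s = (-8)-9 = -17; p=10
item=9: >8, s = (-17)-9 = -26; p=11
item=8: not >8, s = (-26)-8 = -34; p=19
item=11: >8, s = (-34)-11 = -45; p=20
item=4: not >8, s = (-45)-4 = -49; p=24
item=-3: not >8, s = (-49)-(-3) = -46; p=21
item=2: not >8, s = (-46)-2 = -48; p=23
item=1: not >8, s = (-48)-1 = -49; p=24
s+p = (-49)+24 = -25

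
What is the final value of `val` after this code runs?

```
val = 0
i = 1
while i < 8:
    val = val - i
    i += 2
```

-16

i=1: val = 0-1 = -1
i=3: val = (-1)-3 = -4
i=5: val = (-4)-5 = -9
i=7: val = (-9)-7 = -16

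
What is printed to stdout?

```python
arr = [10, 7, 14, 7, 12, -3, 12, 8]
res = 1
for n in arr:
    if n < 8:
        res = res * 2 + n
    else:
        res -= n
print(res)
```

-133

n=10: not <8, res = 1-10 = -9
n=7: <8, res = (-9)*2+7 = -11
n=14: not <8, res = (-11)-14 = -25
n=7: <8, res = (-25)*2+7 = -43
n=12: not <8, res = (-43)-12 = -55
n=-3: <8, res = (-55)*2+(-3) = -113
n=12: not <8, res = (-113)-12 = -125
n=8: not <8, res = (-125)-8 = -133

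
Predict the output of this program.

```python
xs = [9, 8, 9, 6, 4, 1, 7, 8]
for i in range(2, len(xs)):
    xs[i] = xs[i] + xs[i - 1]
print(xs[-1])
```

43

i=2: xs[2] = 9+8 = 17 → [9, 8, 17, 6, 4, 1, 7, 8]
i=3: xs[3] = 6+17 = 23 → [9, 8, 17, 23, 4, 1, 7, 8]
i=4: xs[4] = 4+23 = 27 → [9, 8, 17, 23, 27, 1, 7, 8]
i=5: xs[5] = 1+27 = 28 → [9, 8, 17, 23, 27, 28, 7, 8]
i=6: xs[6] = 7+28 = 35 → [9, 8, 17, 23, 27, 28, 35, 8]
i=7: xs[7] = 8+35 = 43 → [9, 8, 17, 23, 27, 28, 35, 43]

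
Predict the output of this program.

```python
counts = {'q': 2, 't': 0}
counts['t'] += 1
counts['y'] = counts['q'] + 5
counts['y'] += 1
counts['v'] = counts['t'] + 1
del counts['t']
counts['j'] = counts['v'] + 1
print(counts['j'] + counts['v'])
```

counts['t'] = 0+1 = 1 → {'q': 2, 't': 1}
counts['y'] = counts['q']+5 = 7 → {'q': 2, 't': 1, 'y': 7}
counts['y'] = 7+1 = 8 → {'q': 2, 't': 1, 'y': 8}
counts['v'] = counts['t']+1 = 2 → {'q': 2, 't': 1, 'y': 8, 'v': 2}
del 't' → {'q': 2, 'y': 8, 'v': 2}
counts['j'] = counts['v']+1 = 3 → {'q': 2, 'y': 8, 'v': 2, 'j': 3}
counts['j']+counts['v'] = 3+2 = 5

5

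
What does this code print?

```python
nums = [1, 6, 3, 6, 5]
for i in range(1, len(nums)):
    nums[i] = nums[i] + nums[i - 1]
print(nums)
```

[1, 7, 10, 16, 21]

i=1: nums[1] = 6+1 = 7 → [1, 7, 3, 6, 5]
i=2: nums[2] = 3+7 = 10 → [1, 7, 10, 6, 5]
i=3: nums[3] = 6+10 = 16 → [1, 7, 10, 16, 5]
i=4: nums[4] = 5+16 = 21 → [1, 7, 10, 16, 21]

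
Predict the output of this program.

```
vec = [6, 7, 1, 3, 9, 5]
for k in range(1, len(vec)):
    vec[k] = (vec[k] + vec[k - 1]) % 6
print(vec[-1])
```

k=1: vec[1] = (7+6)%6 = 1 → [6, 1, 1, 3, 9, 5]
k=2: vec[2] = (1+1)%6 = 2 → [6, 1, 2, 3, 9, 5]
k=3: vec[3] = (3+2)%6 = 5 → [6, 1, 2, 5, 9, 5]
k=4: vec[4] = (9+5)%6 = 2 → [6, 1, 2, 5, 2, 5]
k=5: vec[5] = (5+2)%6 = 1 → [6, 1, 2, 5, 2, 1]

1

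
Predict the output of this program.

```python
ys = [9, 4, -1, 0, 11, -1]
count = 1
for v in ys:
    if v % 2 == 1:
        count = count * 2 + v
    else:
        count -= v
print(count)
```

v=9: odd, count = 1*2+9 = 11
v=4: not odd, count = 11-4 = 7
v=-1: odd, count = 7*2+(-1) = 13
v=0: not odd, count = 13-0 = 13
v=11: odd, count = 13*2+11 = 37
v=-1: odd, count = 37*2+(-1) = 73

73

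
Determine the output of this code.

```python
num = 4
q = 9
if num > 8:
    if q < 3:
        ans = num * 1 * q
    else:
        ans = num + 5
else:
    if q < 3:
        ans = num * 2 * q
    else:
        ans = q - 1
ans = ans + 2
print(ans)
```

10

num=4, q=9
num > 8 is False; q < 3 is False
→ ans = q - 1 = 8
ans = 8+2 = 10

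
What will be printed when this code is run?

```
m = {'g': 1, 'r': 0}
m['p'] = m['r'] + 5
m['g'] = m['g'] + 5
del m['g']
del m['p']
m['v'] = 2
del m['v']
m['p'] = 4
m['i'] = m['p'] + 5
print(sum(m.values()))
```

m['p'] = m['r']+5 = 5 → {'g': 1, 'r': 0, 'p': 5}
m['g'] = m['g']+5 = 6 → {'g': 6, 'r': 0, 'p': 5}
del 'g' → {'r': 0, 'p': 5}
del 'p' → {'r': 0}
m['v'] = 2 → {'r': 0, 'v': 2}
del 'v' → {'r': 0}
m['p'] = 4 → {'r': 0, 'p': 4}
m['i'] = m['p']+5 = 9 → {'r': 0, 'p': 4, 'i': 9}
sum of values = 13

13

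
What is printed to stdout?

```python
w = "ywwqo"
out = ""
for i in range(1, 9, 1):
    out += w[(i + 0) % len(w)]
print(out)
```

i=1: add w[1]='w' → 'w'
i=2: add w[2]='w' → 'ww'
i=3: add w[3]='q' → 'wwq'
i=4: add w[4]='o' → 'wwqo'
i=5: add w[0]='y' → 'wwqoy'
i=6: add w[1]='w' → 'wwqoyw'
i=7: add w[2]='w' → 'wwqoyww'
i=8: add w[3]='q' → 'wwqoywwq'

wwqoywwq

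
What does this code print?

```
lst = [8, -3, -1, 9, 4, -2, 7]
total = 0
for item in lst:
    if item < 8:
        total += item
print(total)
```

item=8: not <8
item=-3: <8, total = 0+(-3) = -3
item=-1: <8, total = (-3)+(-1) = -4
item=9: not <8
item=4: <8, total = (-4)+4 = 0
item=-2: <8, total = 0+(-2) = -2
item=7: <8, total = (-2)+7 = 5

5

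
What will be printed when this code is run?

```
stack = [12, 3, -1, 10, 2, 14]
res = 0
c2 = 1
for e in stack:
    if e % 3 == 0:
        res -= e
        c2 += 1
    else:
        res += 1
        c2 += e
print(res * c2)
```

e=12: %3==0, res = 0-12 = -12; c2=2
e=3: %3==0, res = (-12)-3 = -15; c2=3
e=-1: not %3==0, res = (-15)+1 = -14; c2=2
e=10: not %3==0, res = (-14)+1 = -13; c2=12
e=2: not %3==0, res = (-13)+1 = -12; c2=14
e=14: not %3==0, res = (-12)+1 = -11; c2=28
res*c2 = (-11)*28 = -308

-308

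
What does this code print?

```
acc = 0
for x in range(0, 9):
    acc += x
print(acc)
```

x=0: acc = 0+0 = 0
x=1: acc = 0+1 = 1
x=2: acc = 1+2 = 3
x=3: acc = 3+3 = 6
x=4: acc = 6+4 = 10
x=5: acc = 10+5 = 15
x=6: acc = 15+6 = 21
x=7: acc = 21+7 = 28
x=8: acc = 28+8 = 36

36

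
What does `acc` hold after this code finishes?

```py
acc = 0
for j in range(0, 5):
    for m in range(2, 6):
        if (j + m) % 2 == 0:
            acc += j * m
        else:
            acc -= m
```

32

j=0,m=2: even sum, acc = 0+0 = 0
j=0,m=3: odd sum, acc = 0-3 = -3
j=0,m=4: even sum, acc = (-3)+0 = -3
j=0,m=5: odd sum, acc = (-3)-5 = -8
j=1,m=2: odd sum, acc = (-8)-2 = -10
j=1,m=3: even sum, acc = (-10)+3 = -7
j=1,m=4: odd sum, acc = (-7)-4 = -11
j=1,m=5: even sum, acc = (-11)+5 = -6
j=2,m=2: even sum, acc = (-6)+4 = -2
j=2,m=3: odd sum, acc = (-2)-3 = -5
j=2,m=4: even sum, acc = (-5)+8 = 3
j=2,m=5: odd sum, acc = 3-5 = -2
j=3,m=2: odd sum, acc = (-2)-2 = -4
j=3,m=3: even sum, acc = (-4)+9 = 5
j=3,m=4: odd sum, acc = 5-4 = 1
j=3,m=5: even sum, acc = 1+15 = 16
j=4,m=2: even sum, acc = 16+8 = 24
j=4,m=3: odd sum, acc = 24-3 = 21
j=4,m=4: even sum, acc = 21+16 = 37
j=4,m=5: odd sum, acc = 37-5 = 32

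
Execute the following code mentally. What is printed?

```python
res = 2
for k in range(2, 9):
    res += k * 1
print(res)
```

k=2: res = 2+2*1 = 4
k=3: res = 4+3*1 = 7
k=4: res = 7+4*1 = 11
k=5: res = 11+5*1 = 16
k=6: res = 16+6*1 = 22
k=7: res = 22+7*1 = 29
k=8: res = 29+8*1 = 37

37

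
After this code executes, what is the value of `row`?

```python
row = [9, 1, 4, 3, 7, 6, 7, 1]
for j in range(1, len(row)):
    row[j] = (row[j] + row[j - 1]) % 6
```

j=1: row[1] = (1+9)%6 = 4 → [9, 4, 4, 3, 7, 6, 7, 1]
j=2: row[2] = (4+4)%6 = 2 → [9, 4, 2, 3, 7, 6, 7, 1]
j=3: row[3] = (3+2)%6 = 5 → [9, 4, 2, 5, 7, 6, 7, 1]
j=4: row[4] = (7+5)%6 = 0 → [9, 4, 2, 5, 0, 6, 7, 1]
j=5: row[5] = (6+0)%6 = 0 → [9, 4, 2, 5, 0, 0, 7, 1]
j=6: row[6] = (7+0)%6 = 1 → [9, 4, 2, 5, 0, 0, 1, 1]
j=7: row[7] = (1+1)%6 = 2 → [9, 4, 2, 5, 0, 0, 1, 2]

[9, 4, 2, 5, 0, 0, 1, 2]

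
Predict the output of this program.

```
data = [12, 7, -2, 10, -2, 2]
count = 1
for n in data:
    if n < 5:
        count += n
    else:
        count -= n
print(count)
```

n=12: not <5, count = 1-12 = -11
n=7: not <5, count = (-11)-7 = -18
n=-2: <5, count = (-18)+(-2) = -20
n=10: not <5, count = (-20)-10 = -30
n=-2: <5, count = (-30)+(-2) = -32
n=2: <5, count = (-32)+2 = -30

-30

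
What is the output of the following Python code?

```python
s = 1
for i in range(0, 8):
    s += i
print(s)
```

i=0: s = 1+0 = 1
i=1: s = 1+1 = 2
i=2: s = 2+2 = 4
i=3: s = 4+3 = 7
i=4: s = 7+4 = 11
i=5: s = 11+5 = 16
i=6: s = 16+6 = 22
i=7: s = 22+7 = 29

29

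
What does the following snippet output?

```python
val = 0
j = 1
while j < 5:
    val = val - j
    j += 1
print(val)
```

-10

j=1: val = 0-1 = -1
j=2: val = (-1)-2 = -3
j=3: val = (-3)-3 = -6
j=4: val = (-6)-4 = -10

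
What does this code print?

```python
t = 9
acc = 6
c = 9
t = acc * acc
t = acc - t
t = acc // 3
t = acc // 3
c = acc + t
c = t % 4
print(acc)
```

6

t = 6*6 = 36
t = 6-36 = -30
t = 6//3 = 2
t = 6//3 = 2
c = 6+2 = 8
c = 2%4 = 2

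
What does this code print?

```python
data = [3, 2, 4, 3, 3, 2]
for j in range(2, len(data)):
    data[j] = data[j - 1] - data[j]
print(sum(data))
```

j=2: data[2] = 2-4 = -2 → [3, 2, -2, 3, 3, 2]
j=3: data[3] = (-2)-3 = -5 → [3, 2, -2, -5, 3, 2]
j=4: data[4] = (-5)-3 = -8 → [3, 2, -2, -5, -8, 2]
j=5: data[5] = (-8)-2 = -10 → [3, 2, -2, -5, -8, -10]
sum = -20

-20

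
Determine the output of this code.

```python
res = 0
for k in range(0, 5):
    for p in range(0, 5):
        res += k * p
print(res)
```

100

k=0,p=0: res = 0+0 = 0
k=0,p=1: res = 0+0 = 0
k=0,p=2: res = 0+0 = 0
k=0,p=3: res = 0+0 = 0
k=0,p=4: res = 0+0 = 0
k=1,p=0: res = 0+0 = 0
k=1,p=1: res = 0+1 = 1
k=1,p=2: res = 1+2 = 3
k=1,p=3: res = 3+3 = 6
k=1,p=4: res = 6+4 = 10
k=2,p=0: res = 10+0 = 10
k=2,p=1: res = 10+2 = 12
k=2,p=2: res = 12+4 = 16
k=2,p=3: res = 16+6 = 22
k=2,p=4: res = 22+8 = 30
k=3,p=0: res = 30+0 = 30
k=3,p=1: res = 30+3 = 33
k=3,p=2: res = 33+6 = 39
k=3,p=3: res = 39+9 = 48
k=3,p=4: res = 48+12 = 60
k=4,p=0: res = 60+0 = 60
k=4,p=1: res = 60+4 = 64
k=4,p=2: res = 64+8 = 72
k=4,p=3: res = 72+12 = 84
k=4,p=4: res = 84+16 = 100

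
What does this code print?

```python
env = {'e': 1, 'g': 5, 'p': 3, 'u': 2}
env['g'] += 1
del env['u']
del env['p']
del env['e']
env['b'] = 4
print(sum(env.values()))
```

env['g'] = 5+1 = 6 → {'e': 1, 'g': 6, 'p': 3, 'u': 2}
del 'u' → {'e': 1, 'g': 6, 'p': 3}
del 'p' → {'e': 1, 'g': 6}
del 'e' → {'g': 6}
env['b'] = 4 → {'g': 6, 'b': 4}
sum of values = 10

10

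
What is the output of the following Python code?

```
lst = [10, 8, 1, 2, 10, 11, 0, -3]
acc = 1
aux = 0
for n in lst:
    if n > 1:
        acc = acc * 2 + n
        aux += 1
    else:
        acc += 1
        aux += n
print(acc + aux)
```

308

n=10: >1, acc = 1*2+10 = 12; aux=1
n=8: >1, acc = 12*2+8 = 32; aux=2
n=1: not >1, acc = 32+1 = 33; aux=3
n=2: >1, acc = 33*2+2 = 68; aux=4
n=10: >1, acc = 68*2+10 = 146; aux=5
n=11: >1, acc = 146*2+11 = 303; aux=6
n=0: not >1, acc = 303+1 = 304; aux=6
n=-3: not >1, acc = 304+1 = 305; aux=3
acc+aux = 305+3 = 308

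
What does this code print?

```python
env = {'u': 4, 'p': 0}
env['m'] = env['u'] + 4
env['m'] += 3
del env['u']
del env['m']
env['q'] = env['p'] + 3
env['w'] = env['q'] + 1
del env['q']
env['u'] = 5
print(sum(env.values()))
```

env['m'] = env['u']+4 = 8 → {'u': 4, 'p': 0, 'm': 8}
env['m'] = 8+3 = 11 → {'u': 4, 'p': 0, 'm': 11}
del 'u' → {'p': 0, 'm': 11}
del 'm' → {'p': 0}
env['q'] = env['p']+3 = 3 → {'p': 0, 'q': 3}
env['w'] = env['q']+1 = 4 → {'p': 0, 'q': 3, 'w': 4}
del 'q' → {'p': 0, 'w': 4}
env['u'] = 5 → {'p': 0, 'w': 4, 'u': 5}
sum of values = 9

9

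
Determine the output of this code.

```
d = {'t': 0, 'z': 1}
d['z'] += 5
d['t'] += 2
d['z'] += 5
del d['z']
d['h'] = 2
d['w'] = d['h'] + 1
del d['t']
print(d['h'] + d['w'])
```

d['z'] = 1+5 = 6 → {'t': 0, 'z': 6}
d['t'] = 0+2 = 2 → {'t': 2, 'z': 6}
d['z'] = 6+5 = 11 → {'t': 2, 'z': 11}
del 'z' → {'t': 2}
d['h'] = 2 → {'t': 2, 'h': 2}
d['w'] = d['h']+1 = 3 → {'t': 2, 'h': 2, 'w': 3}
del 't' → {'h': 2, 'w': 3}
d['h']+d['w'] = 2+3 = 5

5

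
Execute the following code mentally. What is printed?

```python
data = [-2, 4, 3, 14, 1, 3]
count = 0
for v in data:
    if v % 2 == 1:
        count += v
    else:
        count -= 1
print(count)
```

4

v=-2: not odd, count = 0-1 = -1
v=4: not odd, count = (-1)-1 = -2
v=3: odd, count = (-2)+3 = 1
v=14: not odd, count = 1-1 = 0
v=1: odd, count = 0+1 = 1
v=3: odd, count = 1+3 = 4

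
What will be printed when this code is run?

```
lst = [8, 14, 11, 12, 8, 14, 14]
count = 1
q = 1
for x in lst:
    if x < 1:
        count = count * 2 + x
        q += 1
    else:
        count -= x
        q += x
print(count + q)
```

2

x=8: not <1, count = 1-8 = -7; q=9
x=14: not <1, count = (-7)-14 = -21; q=23
x=11: not <1, count = (-21)-11 = -32; q=34
x=12: not <1, count = (-32)-12 = -44; q=46
x=8: not <1, count = (-44)-8 = -52; q=54
x=14: not <1, count = (-52)-14 = -66; q=68
x=14: not <1, count = (-66)-14 = -80; q=82
count+q = (-80)+82 = 2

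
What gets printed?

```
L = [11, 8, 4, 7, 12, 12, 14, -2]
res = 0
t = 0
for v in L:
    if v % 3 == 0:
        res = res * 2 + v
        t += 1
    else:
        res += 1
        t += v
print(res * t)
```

2376

v=11: not %3==0, res = 0+1 = 1; t=11
v=8: not %3==0, res = 1+1 = 2; t=19
v=4: not %3==0, res = 2+1 = 3; t=23
v=7: not %3==0, res = 3+1 = 4; t=30
v=12: %3==0, res = 4*2+12 = 20; t=31
v=12: %3==0, res = 20*2+12 = 52; t=32
v=14: not %3==0, res = 52+1 = 53; t=46
v=-2: not %3==0, res = 53+1 = 54; t=44
res*t = 54*44 = 2376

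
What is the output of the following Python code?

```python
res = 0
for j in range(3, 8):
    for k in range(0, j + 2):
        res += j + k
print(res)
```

295

j=3,k=0: res = 0+3 = 3
j=3,k=1: res = 3+4 = 7
j=3,k=2: res = 7+5 = 12
j=3,k=3: res = 12+6 = 18
j=3,k=4: res = 18+7 = 25
j=4,k=0: res = 25+4 = 29
j=4,k=1: res = 29+5 = 34
j=4,k=2: res = 34+6 = 40
j=4,k=3: res = 40+7 = 47
j=4,k=4: res = 47+8 = 55
j=4,k=5: res = 55+9 = 64
j=5,k=0: res = 64+5 = 69
j=5,k=1: res = 69+6 = 75
j=5,k=2: res = 75+7 = 82
j=5,k=3: res = 82+8 = 90
j=5,k=4: res = 90+9 = 99
j=5,k=5: res = 99+10 = 109
j=5,k=6: res = 109+11 = 120
j=6,k=0: res = 120+6 = 126
j=6,k=1: res = 126+7 = 133
j=6,k=2: res = 133+8 = 141
j=6,k=3: res = 141+9 = 150
j=6,k=4: res = 150+10 = 160
j=6,k=5: res = 160+11 = 171
j=6,k=6: res = 171+12 = 183
j=6,k=7: res = 183+13 = 196
j=7,k=0: res = 196+7 = 203
j=7,k=1: res = 203+8 = 211
j=7,k=2: res = 211+9 = 220
j=7,k=3: res = 220+10 = 230
j=7,k=4: res = 230+11 = 241
j=7,k=5: res = 241+12 = 253
j=7,k=6: res = 253+13 = 266
j=7,k=7: res = 266+14 = 280
j=7,k=8: res = 280+15 = 295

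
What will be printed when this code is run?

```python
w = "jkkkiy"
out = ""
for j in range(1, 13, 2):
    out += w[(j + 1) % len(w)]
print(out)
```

kijkij

j=1: add w[2]='k' → 'k'
j=3: add w[4]='i' → 'ki'
j=5: add w[0]='j' → 'kij'
j=7: add w[2]='k' → 'kijk'
j=9: add w[4]='i' → 'kijki'
j=11: add w[0]='j' → 'kijkij'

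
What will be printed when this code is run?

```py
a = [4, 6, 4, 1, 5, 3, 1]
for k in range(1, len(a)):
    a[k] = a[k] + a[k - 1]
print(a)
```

k=1: a[1] = 6+4 = 10 → [4, 10, 4, 1, 5, 3, 1]
k=2: a[2] = 4+10 = 14 → [4, 10, 14, 1, 5, 3, 1]
k=3: a[3] = 1+14 = 15 → [4, 10, 14, 15, 5, 3, 1]
k=4: a[4] = 5+15 = 20 → [4, 10, 14, 15, 20, 3, 1]
k=5: a[5] = 3+20 = 23 → [4, 10, 14, 15, 20, 23, 1]
k=6: a[6] = 1+23 = 24 → [4, 10, 14, 15, 20, 23, 24]

[4, 10, 14, 15, 20, 23, 24]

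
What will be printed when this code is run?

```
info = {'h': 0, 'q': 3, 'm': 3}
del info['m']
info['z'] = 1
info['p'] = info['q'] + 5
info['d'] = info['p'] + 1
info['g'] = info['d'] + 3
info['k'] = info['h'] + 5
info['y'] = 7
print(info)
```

{'h': 0, 'q': 3, 'z': 1, 'p': 8, 'd': 9, 'g': 12, 'k': 5, 'y': 7}

del 'm' → {'h': 0, 'q': 3}
info['z'] = 1 → {'h': 0, 'q': 3, 'z': 1}
info['p'] = info['q']+5 = 8 → {'h': 0, 'q': 3, 'z': 1, 'p': 8}
info['d'] = info['p']+1 = 9 → {'h': 0, 'q': 3, 'z': 1, 'p': 8, 'd': 9}
info['g'] = info['d']+3 = 12 → {'h': 0, 'q': 3, 'z': 1, 'p': 8, 'd': 9, 'g': 12}
info['k'] = info['h']+5 = 5 → {'h': 0, 'q': 3, 'z': 1, 'p': 8, 'd': 9, 'g': 12, 'k': 5}
info['y'] = 7 → {'h': 0, 'q': 3, 'z': 1, 'p': 8, 'd': 9, 'g': 12, 'k': 5, 'y': 7}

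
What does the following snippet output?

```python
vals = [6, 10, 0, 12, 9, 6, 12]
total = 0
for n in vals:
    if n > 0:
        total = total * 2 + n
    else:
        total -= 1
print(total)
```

n=6: >0, total = 0*2+6 = 6
n=10: >0, total = 6*2+10 = 22
n=0: not >0, total = 22-1 = 21
n=12: >0, total = 21*2+12 = 54
n=9: >0, total = 54*2+9 = 117
n=6: >0, total = 117*2+6 = 240
n=12: >0, total = 240*2+12 = 492

492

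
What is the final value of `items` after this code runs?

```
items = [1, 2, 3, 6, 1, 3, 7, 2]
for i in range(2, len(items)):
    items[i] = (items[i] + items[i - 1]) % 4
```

[1, 2, 1, 3, 0, 3, 2, 0]

i=2: items[2] = (3+2)%4 = 1 → [1, 2, 1, 6, 1, 3, 7, 2]
i=3: items[3] = (6+1)%4 = 3 → [1, 2, 1, 3, 1, 3, 7, 2]
i=4: items[4] = (1+3)%4 = 0 → [1, 2, 1, 3, 0, 3, 7, 2]
i=5: items[5] = (3+0)%4 = 3 → [1, 2, 1, 3, 0, 3, 7, 2]
i=6: items[6] = (7+3)%4 = 2 → [1, 2, 1, 3, 0, 3, 2, 2]
i=7: items[7] = (2+2)%4 = 0 → [1, 2, 1, 3, 0, 3, 2, 0]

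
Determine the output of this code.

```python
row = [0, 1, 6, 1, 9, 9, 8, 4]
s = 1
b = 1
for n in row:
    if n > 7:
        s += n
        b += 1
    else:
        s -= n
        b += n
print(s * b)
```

n=0: not >7, s = 1-0 = 1; b=1
n=1: not >7, s = 1-1 = 0; b=2
n=6: not >7, s = 0-6 = -6; b=8
n=1: not >7, s = (-6)-1 = -7; b=9
n=9: >7, s = (-7)+9 = 2; b=10
n=9: >7, s = 2+9 = 11; b=11
n=8: >7, s = 11+8 = 19; b=12
n=4: not >7, s = 19-4 = 15; b=16
s*b = 15*16 = 240

240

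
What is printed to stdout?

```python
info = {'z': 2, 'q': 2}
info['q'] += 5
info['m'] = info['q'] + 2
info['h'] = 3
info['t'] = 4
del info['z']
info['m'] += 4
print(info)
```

{'q': 7, 'm': 13, 'h': 3, 't': 4}

info['q'] = 2+5 = 7 → {'z': 2, 'q': 7}
info['m'] = info['q']+2 = 9 → {'z': 2, 'q': 7, 'm': 9}
info['h'] = 3 → {'z': 2, 'q': 7, 'm': 9, 'h': 3}
info['t'] = 4 → {'z': 2, 'q': 7, 'm': 9, 'h': 3, 't': 4}
del 'z' → {'q': 7, 'm': 9, 'h': 3, 't': 4}
info['m'] = 9+4 = 13 → {'q': 7, 'm': 13, 'h': 3, 't': 4}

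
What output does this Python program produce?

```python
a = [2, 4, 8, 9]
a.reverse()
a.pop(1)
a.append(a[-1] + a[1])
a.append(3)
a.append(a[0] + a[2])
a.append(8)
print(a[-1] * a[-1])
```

64

reverse → [9, 8, 4, 2]
pop(1) removes 8 → [9, 4, 2]
append a[-1]+a[1] = 2+4 = 6 → [9, 4, 2, 6]
append 3 → [9, 4, 2, 6, 3]
append a[0]+a[2] = 9+2 = 11 → [9, 4, 2, 6, 3, 11]
append 8 → [9, 4, 2, 6, 3, 11, 8]
a[-1]*a[-1] = 8*8 = 64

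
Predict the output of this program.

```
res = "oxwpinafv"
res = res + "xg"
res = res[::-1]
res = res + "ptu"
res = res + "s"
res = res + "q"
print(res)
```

gxvfanipwxoptusq

+ 'xg' → 'oxwpinafvxg'
reverse → 'gxvfanipwxo'
+ 'ptu' → 'gxvfanipwxoptu'
+ 's' → 'gxvfanipwxoptus'
+ 'q' → 'gxvfanipwxoptusq'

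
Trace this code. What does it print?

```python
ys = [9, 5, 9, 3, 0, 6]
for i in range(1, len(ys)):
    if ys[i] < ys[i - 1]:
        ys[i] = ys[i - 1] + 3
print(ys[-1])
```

24

i=1: 5<9, ys[1] = 9+3 = 12 → [9, 12, 9, 3, 0, 6]
i=2: 9<12, ys[2] = 12+3 = 15 → [9, 12, 15, 3, 0, 6]
i=3: 3<15, ys[3] = 15+3 = 18 → [9, 12, 15, 18, 0, 6]
i=4: 0<18, ys[4] = 18+3 = 21 → [9, 12, 15, 18, 21, 6]
i=5: 6<21, ys[5] = 21+3 = 24 → [9, 12, 15, 18, 21, 24]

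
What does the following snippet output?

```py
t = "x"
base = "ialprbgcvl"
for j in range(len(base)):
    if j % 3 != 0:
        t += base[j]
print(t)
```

j=0: skip
j=1: add 'a' → 'xa'
j=2: add 'l' → 'xal'
j=3: skip
j=4: add 'r' → 'xalr'
j=5: add 'b' → 'xalrb'
j=6: skip
j=7: add 'c' → 'xalrbc'
j=8: add 'v' → 'xalrbcv'
j=9: skip

xalrbcv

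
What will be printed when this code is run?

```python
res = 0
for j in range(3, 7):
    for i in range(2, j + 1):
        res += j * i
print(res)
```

241

j=3,i=2: res = 0+6 = 6
j=3,i=3: res = 6+9 = 15
j=4,i=2: res = 15+8 = 23
j=4,i=3: res = 23+12 = 35
j=4,i=4: res = 35+16 = 51
j=5,i=2: res = 51+10 = 61
j=5,i=3: res = 61+15 = 76
j=5,i=4: res = 76+20 = 96
j=5,i=5: res = 96+25 = 121
j=6,i=2: res = 121+12 = 133
j=6,i=3: res = 133+18 = 151
j=6,i=4: res = 151+24 = 175
j=6,i=5: res = 175+30 = 205
j=6,i=6: res = 205+36 = 241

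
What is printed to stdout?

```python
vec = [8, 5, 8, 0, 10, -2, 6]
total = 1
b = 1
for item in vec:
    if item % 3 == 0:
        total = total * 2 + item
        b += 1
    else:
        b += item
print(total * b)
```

320

item=8: not %3==0; b=9
item=5: not %3==0; b=14
item=8: not %3==0; b=22
item=0: %3==0, total = 1*2+0 = 2; b=23
item=10: not %3==0; b=33
item=-2: not %3==0; b=31
item=6: %3==0, total = 2*2+6 = 10; b=32
total*b = 10*32 = 320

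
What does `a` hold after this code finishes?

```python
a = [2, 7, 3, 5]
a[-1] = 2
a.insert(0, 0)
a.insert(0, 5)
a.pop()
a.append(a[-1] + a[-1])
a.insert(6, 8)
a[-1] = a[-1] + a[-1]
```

a[-1] = 2 → [2, 7, 3, 2]
insert 0 at 0 → [0, 2, 7, 3, 2]
insert 5 at 0 → [5, 0, 2, 7, 3, 2]
pop() removes 2 → [5, 0, 2, 7, 3]
append a[-1]+a[-1] = 3+3 = 6 → [5, 0, 2, 7, 3, 6]
insert 8 at 6 → [5, 0, 2, 7, 3, 6, 8]
a[-1] = a[-1]+a[-1] = 8+8 = 16 → [5, 0, 2, 7, 3, 6, 16]

[5, 0, 2, 7, 3, 6, 16]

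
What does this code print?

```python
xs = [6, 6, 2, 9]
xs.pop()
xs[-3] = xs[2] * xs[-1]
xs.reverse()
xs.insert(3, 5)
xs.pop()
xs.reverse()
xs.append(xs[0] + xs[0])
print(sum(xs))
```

pop() removes 9 → [6, 6, 2]
xs[-3] = xs[2]*xs[-1] = 2*2 = 4 → [4, 6, 2]
reverse → [2, 6, 4]
insert 5 at 3 → [2, 6, 4, 5]
pop() removes 5 → [2, 6, 4]
reverse → [4, 6, 2]
append xs[0]+xs[0] = 4+4 = 8 → [4, 6, 2, 8]
sum = 20

20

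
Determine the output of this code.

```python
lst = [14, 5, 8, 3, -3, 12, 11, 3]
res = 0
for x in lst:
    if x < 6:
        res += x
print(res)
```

8

x=14: not <6
x=5: <6, res = 0+5 = 5
x=8: not <6
x=3: <6, res = 5+3 = 8
x=-3: <6, res = 8+(-3) = 5
x=12: not <6
x=11: not <6
x=3: <6, res = 5+3 = 8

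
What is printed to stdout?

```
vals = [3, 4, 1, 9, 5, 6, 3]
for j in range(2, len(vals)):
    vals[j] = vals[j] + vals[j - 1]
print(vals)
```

[3, 4, 5, 14, 19, 25, 28]

j=2: vals[2] = 1+4 = 5 → [3, 4, 5, 9, 5, 6, 3]
j=3: vals[3] = 9+5 = 14 → [3, 4, 5, 14, 5, 6, 3]
j=4: vals[4] = 5+14 = 19 → [3, 4, 5, 14, 19, 6, 3]
j=5: vals[5] = 6+19 = 25 → [3, 4, 5, 14, 19, 25, 3]
j=6: vals[6] = 3+25 = 28 → [3, 4, 5, 14, 19, 25, 28]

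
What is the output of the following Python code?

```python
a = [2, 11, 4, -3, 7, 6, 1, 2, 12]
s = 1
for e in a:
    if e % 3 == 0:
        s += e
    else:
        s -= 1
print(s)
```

e=2: not %3==0, s = 1-1 = 0
e=11: not %3==0, s = 0-1 = -1
e=4: not %3==0, s = (-1)-1 = -2
e=-3: %3==0, s = (-2)+(-3) = -5
e=7: not %3==0, s = (-5)-1 = -6
e=6: %3==0, s = (-6)+6 = 0
e=1: not %3==0, s = 0-1 = -1
e=2: not %3==0, s = (-1)-1 = -2
e=12: %3==0, s = (-2)+12 = 10

10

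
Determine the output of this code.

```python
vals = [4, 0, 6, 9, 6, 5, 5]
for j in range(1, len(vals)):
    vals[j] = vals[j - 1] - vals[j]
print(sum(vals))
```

-71

j=1: vals[1] = 4-0 = 4 → [4, 4, 6, 9, 6, 5, 5]
j=2: vals[2] = 4-6 = -2 → [4, 4, -2, 9, 6, 5, 5]
j=3: vals[3] = (-2)-9 = -11 → [4, 4, -2, -11, 6, 5, 5]
j=4: vals[4] = (-11)-6 = -17 → [4, 4, -2, -11, -17, 5, 5]
j=5: vals[5] = (-17)-5 = -22 → [4, 4, -2, -11, -17, -22, 5]
j=6: vals[6] = (-22)-5 = -27 → [4, 4, -2, -11, -17, -22, -27]
sum = -71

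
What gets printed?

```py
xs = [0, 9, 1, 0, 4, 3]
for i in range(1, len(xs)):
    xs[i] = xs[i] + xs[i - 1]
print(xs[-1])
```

i=1: xs[1] = 9+0 = 9 → [0, 9, 1, 0, 4, 3]
i=2: xs[2] = 1+9 = 10 → [0, 9, 10, 0, 4, 3]
i=3: xs[3] = 0+10 = 10 → [0, 9, 10, 10, 4, 3]
i=4: xs[4] = 4+10 = 14 → [0, 9, 10, 10, 14, 3]
i=5: xs[5] = 3+14 = 17 → [0, 9, 10, 10, 14, 17]

17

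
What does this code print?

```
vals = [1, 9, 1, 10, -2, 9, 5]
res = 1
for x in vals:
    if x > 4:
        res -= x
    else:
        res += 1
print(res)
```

x=1: not >4, res = 1+1 = 2
x=9: >4, res = 2-9 = -7
x=1: not >4, res = (-7)+1 = -6
x=10: >4, res = (-6)-10 = -16
x=-2: not >4, res = (-16)+1 = -15
x=9: >4, res = (-15)-9 = -24
x=5: >4, res = (-24)-5 = -29

-29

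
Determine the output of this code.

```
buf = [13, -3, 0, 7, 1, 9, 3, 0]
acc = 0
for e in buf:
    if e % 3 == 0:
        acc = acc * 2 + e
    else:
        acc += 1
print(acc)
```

e=13: not %3==0, acc = 0+1 = 1
e=-3: %3==0, acc = 1*2+(-3) = -1
e=0: %3==0, acc = (-1)*2+0 = -2
e=7: not %3==0, acc = (-2)+1 = -1
e=1: not %3==0, acc = (-1)+1 = 0
e=9: %3==0, acc = 0*2+9 = 9
e=3: %3==0, acc = 9*2+3 = 21
e=0: %3==0, acc = 21*2+0 = 42

42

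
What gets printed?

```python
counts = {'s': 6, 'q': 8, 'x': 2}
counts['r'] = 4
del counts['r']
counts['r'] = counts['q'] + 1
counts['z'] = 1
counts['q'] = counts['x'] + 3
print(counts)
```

{'s': 6, 'q': 5, 'x': 2, 'r': 9, 'z': 1}

counts['r'] = 4 → {'s': 6, 'q': 8, 'x': 2, 'r': 4}
del 'r' → {'s': 6, 'q': 8, 'x': 2}
counts['r'] = counts['q']+1 = 9 → {'s': 6, 'q': 8, 'x': 2, 'r': 9}
counts['z'] = 1 → {'s': 6, 'q': 8, 'x': 2, 'r': 9, 'z': 1}
counts['q'] = counts['x']+3 = 5 → {'s': 6, 'q': 5, 'x': 2, 'r': 9, 'z': 1}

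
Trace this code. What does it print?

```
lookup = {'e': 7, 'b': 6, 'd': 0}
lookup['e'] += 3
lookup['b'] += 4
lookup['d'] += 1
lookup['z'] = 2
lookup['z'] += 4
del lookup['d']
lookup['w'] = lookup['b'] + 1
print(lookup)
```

{'e': 10, 'b': 10, 'z': 6, 'w': 11}

lookup['e'] = 7+3 = 10 → {'e': 10, 'b': 6, 'd': 0}
lookup['b'] = 6+4 = 10 → {'e': 10, 'b': 10, 'd': 0}
lookup['d'] = 0+1 = 1 → {'e': 10, 'b': 10, 'd': 1}
lookup['z'] = 2 → {'e': 10, 'b': 10, 'd': 1, 'z': 2}
lookup['z'] = 2+4 = 6 → {'e': 10, 'b': 10, 'd': 1, 'z': 6}
del 'd' → {'e': 10, 'b': 10, 'z': 6}
lookup['w'] = lookup['b']+1 = 11 → {'e': 10, 'b': 10, 'z': 6, 'w': 11}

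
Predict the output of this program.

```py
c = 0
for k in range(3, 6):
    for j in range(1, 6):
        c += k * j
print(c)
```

k=3,j=1: c = 0+3 = 3
k=3,j=2: c = 3+6 = 9
k=3,j=3: c = 9+9 = 18
k=3,j=4: c = 18+12 = 30
k=3,j=5: c = 30+15 = 45
k=4,j=1: c = 45+4 = 49
k=4,j=2: c = 49+8 = 57
k=4,j=3: c = 57+12 = 69
k=4,j=4: c = 69+16 = 85
k=4,j=5: c = 85+20 = 105
k=5,j=1: c = 105+5 = 110
k=5,j=2: c = 110+10 = 120
k=5,j=3: c = 120+15 = 135
k=5,j=4: c = 135+20 = 155
k=5,j=5: c = 155+25 = 180

180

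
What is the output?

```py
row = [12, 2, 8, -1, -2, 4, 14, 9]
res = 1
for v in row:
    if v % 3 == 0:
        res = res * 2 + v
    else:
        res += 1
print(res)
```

v=12: %3==0, res = 1*2+12 = 14
v=2: not %3==0, res = 14+1 = 15
v=8: not %3==0, res = 15+1 = 16
v=-1: not %3==0, res = 16+1 = 17
v=-2: not %3==0, res = 17+1 = 18
v=4: not %3==0, res = 18+1 = 19
v=14: not %3==0, res = 19+1 = 20
v=9: %3==0, res = 20*2+9 = 49

49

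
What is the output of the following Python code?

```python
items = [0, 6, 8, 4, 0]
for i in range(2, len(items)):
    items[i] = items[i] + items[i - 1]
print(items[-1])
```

18

i=2: items[2] = 8+6 = 14 → [0, 6, 14, 4, 0]
i=3: items[3] = 4+14 = 18 → [0, 6, 14, 18, 0]
i=4: items[4] = 0+18 = 18 → [0, 6, 14, 18, 18]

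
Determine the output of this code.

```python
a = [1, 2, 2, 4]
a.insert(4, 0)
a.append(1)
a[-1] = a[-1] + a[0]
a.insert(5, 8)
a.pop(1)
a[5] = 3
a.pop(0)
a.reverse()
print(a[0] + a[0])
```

6

insert 0 at 4 → [1, 2, 2, 4, 0]
append 1 → [1, 2, 2, 4, 0, 1]
a[-1] = a[-1]+a[0] = 1+1 = 2 → [1, 2, 2, 4, 0, 2]
insert 8 at 5 → [1, 2, 2, 4, 0, 8, 2]
pop(1) removes 2 → [1, 2, 4, 0, 8, 2]
a[5] = 3 → [1, 2, 4, 0, 8, 3]
pop(0) removes 1 → [2, 4, 0, 8, 3]
reverse → [3, 8, 0, 4, 2]
a[0]+a[0] = 3+3 = 6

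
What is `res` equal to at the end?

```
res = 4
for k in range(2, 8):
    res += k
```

k=2: res = 4+2 = 6
k=3: res = 6+3 = 9
k=4: res = 9+4 = 13
k=5: res = 13+5 = 18
k=6: res = 18+6 = 24
k=7: res = 24+7 = 31

31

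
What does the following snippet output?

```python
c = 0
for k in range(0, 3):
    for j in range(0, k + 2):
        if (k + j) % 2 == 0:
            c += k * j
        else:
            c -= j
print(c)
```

k=0,j=0: even sum, c = 0+0 = 0
k=0,j=1: odd sum, c = 0-1 = -1
k=1,j=0: odd sum, c = (-1)-0 = -1
k=1,j=1: even sum, c = (-1)+1 = 0
k=1,j=2: odd sum, c = 0-2 = -2
k=2,j=0: even sum, c = (-2)+0 = -2
k=2,j=1: odd sum, c = (-2)-1 = -3
k=2,j=2: even sum, c = (-3)+4 = 1
k=2,j=3: odd sum, c = 1-3 = -2

-2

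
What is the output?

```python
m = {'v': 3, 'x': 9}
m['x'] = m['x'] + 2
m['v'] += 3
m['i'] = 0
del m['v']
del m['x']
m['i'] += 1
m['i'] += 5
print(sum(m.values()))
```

m['x'] = m['x']+2 = 11 → {'v': 3, 'x': 11}
m['v'] = 3+3 = 6 → {'v': 6, 'x': 11}
m['i'] = 0 → {'v': 6, 'x': 11, 'i': 0}
del 'v' → {'x': 11, 'i': 0}
del 'x' → {'i': 0}
m['i'] = 0+1 = 1 → {'i': 1}
m['i'] = 1+5 = 6 → {'i': 6}
sum of values = 6

6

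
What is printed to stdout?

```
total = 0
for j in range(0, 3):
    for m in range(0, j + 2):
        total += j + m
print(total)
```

j=0,m=0: total = 0+0 = 0
j=0,m=1: total = 0+1 = 1
j=1,m=0: total = 1+1 = 2
j=1,m=1: total = 2+2 = 4
j=1,m=2: total = 4+3 = 7
j=2,m=0: total = 7+2 = 9
j=2,m=1: total = 9+3 = 12
j=2,m=2: total = 12+4 = 16
j=2,m=3: total = 16+5 = 21

21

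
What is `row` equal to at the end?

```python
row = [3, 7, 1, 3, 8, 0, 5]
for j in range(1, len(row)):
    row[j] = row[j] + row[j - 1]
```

[3, 10, 11, 14, 22, 22, 27]

j=1: row[1] = 7+3 = 10 → [3, 10, 1, 3, 8, 0, 5]
j=2: row[2] = 1+10 = 11 → [3, 10, 11, 3, 8, 0, 5]
j=3: row[3] = 3+11 = 14 → [3, 10, 11, 14, 8, 0, 5]
j=4: row[4] = 8+14 = 22 → [3, 10, 11, 14, 22, 0, 5]
j=5: row[5] = 0+22 = 22 → [3, 10, 11, 14, 22, 22, 5]
j=6: row[6] = 5+22 = 27 → [3, 10, 11, 14, 22, 22, 27]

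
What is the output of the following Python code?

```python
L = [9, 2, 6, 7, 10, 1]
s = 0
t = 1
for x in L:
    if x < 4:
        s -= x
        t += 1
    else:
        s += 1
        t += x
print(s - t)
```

x=9: not <4, s = 0+1 = 1; t=10
x=2: <4, s = 1-2 = -1; t=11
x=6: not <4, s = (-1)+1 = 0; t=17
x=7: not <4, s = 0+1 = 1; t=24
x=10: not <4, s = 1+1 = 2; t=34
x=1: <4, s = 2-1 = 1; t=35
s-t = 1-35 = -34

-34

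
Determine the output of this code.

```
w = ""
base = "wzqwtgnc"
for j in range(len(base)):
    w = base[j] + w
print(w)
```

j=0: prepend 'w' → 'w'
j=1: prepend 'z' → 'zw'
j=2: prepend 'q' → 'qzw'
j=3: prepend 'w' → 'wqzw'
j=4: prepend 't' → 'twqzw'
j=5: prepend 'g' → 'gtwqzw'
j=6: prepend 'n' → 'ngtwqzw'
j=7: prepend 'c' → 'cngtwqzw'

cngtwqzw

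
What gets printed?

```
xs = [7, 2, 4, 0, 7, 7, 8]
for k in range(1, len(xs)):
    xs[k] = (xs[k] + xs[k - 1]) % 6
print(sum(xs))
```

22

k=1: xs[1] = (2+7)%6 = 3 → [7, 3, 4, 0, 7, 7, 8]
k=2: xs[2] = (4+3)%6 = 1 → [7, 3, 1, 0, 7, 7, 8]
k=3: xs[3] = (0+1)%6 = 1 → [7, 3, 1, 1, 7, 7, 8]
k=4: xs[4] = (7+1)%6 = 2 → [7, 3, 1, 1, 2, 7, 8]
k=5: xs[5] = (7+2)%6 = 3 → [7, 3, 1, 1, 2, 3, 8]
k=6: xs[6] = (8+3)%6 = 5 → [7, 3, 1, 1, 2, 3, 5]
sum = 22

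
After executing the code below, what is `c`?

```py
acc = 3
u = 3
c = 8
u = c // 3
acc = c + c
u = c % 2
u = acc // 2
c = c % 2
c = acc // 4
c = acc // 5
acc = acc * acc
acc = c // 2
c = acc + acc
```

2

u = 8//3 = 2
acc = 8+8 = 16
u = 8%2 = 0
u = 16//2 = 8
c = 8%2 = 0
c = 16//4 = 4
c = 16//5 = 3
acc = 16*16 = 256
acc = 3//2 = 1
c = 1+1 = 2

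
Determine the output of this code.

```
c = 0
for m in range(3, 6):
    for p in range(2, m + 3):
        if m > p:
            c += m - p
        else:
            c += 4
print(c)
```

m=3,p=2: 3>2, c = 0+1 = 1
m=3,p=3: not 3>3, c = 1+4 = 5
m=3,p=4: not 3>4, c = 5+4 = 9
m=3,p=5: not 3>5, c = 9+4 = 13
m=4,p=2: 4>2, c = 13+2 = 15
m=4,p=3: 4>3, c = 15+1 = 16
m=4,p=4: not 4>4, c = 16+4 = 20
m=4,p=5: not 4>5, c = 20+4 = 24
m=4,p=6: not 4>6, c = 24+4 = 28
m=5,p=2: 5>2, c = 28+3 = 31
m=5,p=3: 5>3, c = 31+2 = 33
m=5,p=4: 5>4, c = 33+1 = 34
m=5,p=5: not 5>5, c = 34+4 = 38
m=5,p=6: not 5>6, c = 38+4 = 42
m=5,p=7: not 5>7, c = 42+4 = 46

46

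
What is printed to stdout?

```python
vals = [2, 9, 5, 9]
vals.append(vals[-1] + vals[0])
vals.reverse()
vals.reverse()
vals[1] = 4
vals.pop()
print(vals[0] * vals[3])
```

18

append vals[-1]+vals[0] = 9+2 = 11 → [2, 9, 5, 9, 11]
reverse → [11, 9, 5, 9, 2]
reverse → [2, 9, 5, 9, 11]
vals[1] = 4 → [2, 4, 5, 9, 11]
pop() removes 11 → [2, 4, 5, 9]
vals[0]*vals[3] = 2*9 = 18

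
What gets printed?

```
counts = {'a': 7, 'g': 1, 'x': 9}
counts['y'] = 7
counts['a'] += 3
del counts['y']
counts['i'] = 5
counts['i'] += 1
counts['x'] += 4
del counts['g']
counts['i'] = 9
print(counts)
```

{'a': 10, 'x': 13, 'i': 9}

counts['y'] = 7 → {'a': 7, 'g': 1, 'x': 9, 'y': 7}
counts['a'] = 7+3 = 10 → {'a': 10, 'g': 1, 'x': 9, 'y': 7}
del 'y' → {'a': 10, 'g': 1, 'x': 9}
counts['i'] = 5 → {'a': 10, 'g': 1, 'x': 9, 'i': 5}
counts['i'] = 5+1 = 6 → {'a': 10, 'g': 1, 'x': 9, 'i': 6}
counts['x'] = 9+4 = 13 → {'a': 10, 'g': 1, 'x': 13, 'i': 6}
del 'g' → {'a': 10, 'x': 13, 'i': 6}
counts['i'] = 9 → {'a': 10, 'x': 13, 'i': 9}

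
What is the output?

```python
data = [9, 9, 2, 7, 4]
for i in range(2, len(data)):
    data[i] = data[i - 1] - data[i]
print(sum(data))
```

i=2: data[2] = 9-2 = 7 → [9, 9, 7, 7, 4]
i=3: data[3] = 7-7 = 0 → [9, 9, 7, 0, 4]
i=4: data[4] = 0-4 = -4 → [9, 9, 7, 0, -4]
sum = 21

21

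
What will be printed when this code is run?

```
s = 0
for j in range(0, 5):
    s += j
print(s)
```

10

j=0: s = 0+0 = 0
j=1: s = 0+1 = 1
j=2: s = 1+2 = 3
j=3: s = 3+3 = 6
j=4: s = 6+4 = 10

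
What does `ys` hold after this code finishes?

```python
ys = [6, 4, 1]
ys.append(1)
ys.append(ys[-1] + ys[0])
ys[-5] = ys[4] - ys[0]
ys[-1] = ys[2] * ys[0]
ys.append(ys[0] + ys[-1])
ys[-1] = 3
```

[1, 4, 1, 1, 1, 3]

append 1 → [6, 4, 1, 1]
append ys[-1]+ys[0] = 1+6 = 7 → [6, 4, 1, 1, 7]
ys[-5] = ys[4]-ys[0] = 7-6 = 1 → [1, 4, 1, 1, 7]
ys[-1] = ys[2]*ys[0] = 1*1 = 1 → [1, 4, 1, 1, 1]
append ys[0]+ys[-1] = 1+1 = 2 → [1, 4, 1, 1, 1, 2]
ys[-1] = 3 → [1, 4, 1, 1, 1, 3]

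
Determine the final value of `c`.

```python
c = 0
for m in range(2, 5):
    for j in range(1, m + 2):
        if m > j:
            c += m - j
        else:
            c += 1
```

16

m=2,j=1: 2>1, c = 0+1 = 1
m=2,j=2: not 2>2, c = 1+1 = 2
m=2,j=3: not 2>3, c = 2+1 = 3
m=3,j=1: 3>1, c = 3+2 = 5
m=3,j=2: 3>2, c = 5+1 = 6
m=3,j=3: not 3>3, c = 6+1 = 7
m=3,j=4: not 3>4, c = 7+1 = 8
m=4,j=1: 4>1, c = 8+3 = 11
m=4,j=2: 4>2, c = 11+2 = 13
m=4,j=3: 4>3, c = 13+1 = 14
m=4,j=4: not 4>4, c = 14+1 = 15
m=4,j=5: not 4>5, c = 15+1 = 16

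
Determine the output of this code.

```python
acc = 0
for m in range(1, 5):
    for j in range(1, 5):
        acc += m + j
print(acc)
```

m=1,j=1: acc = 0+2 = 2
m=1,j=2: acc = 2+3 = 5
m=1,j=3: acc = 5+4 = 9
m=1,j=4: acc = 9+5 = 14
m=2,j=1: acc = 14+3 = 17
m=2,j=2: acc = 17+4 = 21
m=2,j=3: acc = 21+5 = 26
m=2,j=4: acc = 26+6 = 32
m=3,j=1: acc = 32+4 = 36
m=3,j=2: acc = 36+5 = 41
m=3,j=3: acc = 41+6 = 47
m=3,j=4: acc = 47+7 = 54
m=4,j=1: acc = 54+5 = 59
m=4,j=2: acc = 59+6 = 65
m=4,j=3: acc = 65+7 = 72
m=4,j=4: acc = 72+8 = 80

80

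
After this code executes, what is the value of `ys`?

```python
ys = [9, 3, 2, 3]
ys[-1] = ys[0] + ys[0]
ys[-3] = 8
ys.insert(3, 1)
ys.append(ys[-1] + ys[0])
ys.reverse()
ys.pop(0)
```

[18, 1, 2, 8, 9]

ys[-1] = ys[0]+ys[0] = 9+9 = 18 → [9, 3, 2, 18]
ys[-3] = 8 → [9, 8, 2, 18]
insert 1 at 3 → [9, 8, 2, 1, 18]
append ys[-1]+ys[0] = 18+9 = 27 → [9, 8, 2, 1, 18, 27]
reverse → [27, 18, 1, 2, 8, 9]
pop(0) removes 27 → [18, 1, 2, 8, 9]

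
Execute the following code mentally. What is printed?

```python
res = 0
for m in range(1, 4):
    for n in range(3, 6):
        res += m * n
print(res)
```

72

m=1,n=3: res = 0+3 = 3
m=1,n=4: res = 3+4 = 7
m=1,n=5: res = 7+5 = 12
m=2,n=3: res = 12+6 = 18
m=2,n=4: res = 18+8 = 26
m=2,n=5: res = 26+10 = 36
m=3,n=3: res = 36+9 = 45
m=3,n=4: res = 45+12 = 57
m=3,n=5: res = 57+15 = 72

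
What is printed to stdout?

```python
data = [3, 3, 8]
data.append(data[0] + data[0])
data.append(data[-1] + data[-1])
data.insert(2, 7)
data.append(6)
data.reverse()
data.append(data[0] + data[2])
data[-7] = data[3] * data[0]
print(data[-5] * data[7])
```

96

append data[0]+data[0] = 3+3 = 6 → [3, 3, 8, 6]
append data[-1]+data[-1] = 6+6 = 12 → [3, 3, 8, 6, 12]
insert 7 at 2 → [3, 3, 7, 8, 6, 12]
append 6 → [3, 3, 7, 8, 6, 12, 6]
reverse → [6, 12, 6, 8, 7, 3, 3]
append data[0]+data[2] = 6+6 = 12 → [6, 12, 6, 8, 7, 3, 3, 12]
data[-7] = data[3]*data[0] = 8*6 = 48 → [6, 48, 6, 8, 7, 3, 3, 12]
data[-5]*data[7] = 8*12 = 96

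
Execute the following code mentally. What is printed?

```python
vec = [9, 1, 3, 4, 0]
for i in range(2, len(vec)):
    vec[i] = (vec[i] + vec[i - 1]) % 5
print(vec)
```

[9, 1, 4, 3, 3]

i=2: vec[2] = (3+1)%5 = 4 → [9, 1, 4, 4, 0]
i=3: vec[3] = (4+4)%5 = 3 → [9, 1, 4, 3, 0]
i=4: vec[4] = (0+3)%5 = 3 → [9, 1, 4, 3, 3]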